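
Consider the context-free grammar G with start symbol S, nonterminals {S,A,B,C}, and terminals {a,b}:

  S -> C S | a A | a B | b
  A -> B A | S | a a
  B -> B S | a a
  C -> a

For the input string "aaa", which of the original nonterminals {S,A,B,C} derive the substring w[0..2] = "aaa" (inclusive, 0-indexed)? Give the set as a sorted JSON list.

Convert to CNF:
  S -> C S | T0 A | T0 B | b
  A -> B A | C S | T0 A | T0 B | T0 T0 | b
  B -> B S | T0 T0
  C -> a
  T0 -> a

Fill CYK table bottom-up (cells [i..j] with 0 ≤ i ≤ j ≤ 2 only):
  cell(0,0) a: {C,T0}  orig:{C}
  cell(1,1) a: {C,T0}  orig:{C}
  cell(2,2) a: {C,T0}  orig:{C}
  cell(0,1) aa: {A,B}
  cell(1,2) aa: {A,B}
  cell(0,2) aaa: {A,S}

Original NTs in T[0,2] deriving "aaa": ["A", "S"]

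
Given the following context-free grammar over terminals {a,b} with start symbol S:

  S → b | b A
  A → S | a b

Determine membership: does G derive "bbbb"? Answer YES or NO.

Convert to CNF:
  S -> T1 A | b
  A -> T0 T1 | T1 A | b
  T0 -> a
  T1 -> b

CYK table (by increasing span):
  [0..0]={A,S,T1}  "b"  orig:{A,S}
  [1..1]={A,S,T1}  "b"  orig:{A,S}
  [2..2]={A,S,T1}  "b"  orig:{A,S}
  [3..3]={A,S,T1}  "b"  orig:{A,S}
  [0..1]={A,S}  "bb"
  [1..2]={A,S}  "bb"
  [2..3]={A,S}  "bb"
  [0..2]={A,S}  "bbb"
  [1..3]={A,S}  "bbb"
  [0..3]={A,S}  "bbbb"

S ∈ T[0,3] ⇒ YES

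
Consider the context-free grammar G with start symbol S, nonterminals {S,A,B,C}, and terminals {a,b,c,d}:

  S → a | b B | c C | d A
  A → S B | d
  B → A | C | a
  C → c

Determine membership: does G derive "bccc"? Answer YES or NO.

Convert to CNF:
  S -> T0 B | T1 C | T2 A | a
  A -> S B | d
  B -> S B | a | c | d
  C -> c
  T0 -> b
  T1 -> c
  T2 -> d

CYK table (by increasing span):
  T[0,0] 'b' = {T0}  orig:{}
  T[1,1] 'c' = {B,C,T1}  orig:{B,C}
  T[2,2] 'c' = {B,C,T1}  orig:{B,C}
  T[3,3] 'c' = {B,C,T1}  orig:{B,C}
  T[0,1] 'bc' = {S}
  T[1,2] 'cc' = {S}
  T[2,3] 'cc' = {S}
  T[0,2] 'bcc' = {A,B}
  T[1,3] 'ccc' = {A,B}
  T[0,3] 'bccc' = {S}

S ∈ T[0,3] ⇒ YES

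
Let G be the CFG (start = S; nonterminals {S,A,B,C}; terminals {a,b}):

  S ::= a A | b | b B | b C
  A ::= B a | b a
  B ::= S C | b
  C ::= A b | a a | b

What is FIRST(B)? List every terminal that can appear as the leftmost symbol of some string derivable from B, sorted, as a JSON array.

Compute FIRST by fixpoint:
round 1:
  A via A→b a: +{b}
  B via B→b: +{b}
  C via C→A b: +{b}
  C via C→a a: +{a}
  S via S→a A: +{a}
  S via S→b: +{b}
  FIRST(S)={a,b}  FIRST(A)={b}  FIRST(B)={b}  FIRST(C)={a,b}
round 2:
  B via B→S C: +{a}
  FIRST(S)={a,b}  FIRST(A)={b}  FIRST(B)={a,b}  FIRST(C)={a,b}
round 3:
  A via A→B a: +{a}
  FIRST(S)={a,b}  FIRST(A)={a,b}  FIRST(B)={a,b}  FIRST(C)={a,b}
round 4: — fixpoint
  FIRST(S)={a,b}  FIRST(A)={a,b}  FIRST(B)={a,b}  FIRST(C)={a,b}

FIRST(B) = ["a", "b"]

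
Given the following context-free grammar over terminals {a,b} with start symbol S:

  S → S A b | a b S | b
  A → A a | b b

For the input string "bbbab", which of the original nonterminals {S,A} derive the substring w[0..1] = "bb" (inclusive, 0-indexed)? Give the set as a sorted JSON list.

CNF form of G:
  S -> S X2 | T0 X3 | b
  A -> A T0 | T1 T1
  T0 -> a
  T1 -> b
  X2 -> A T1
  X3 -> T1 S

Fill CYK table bottom-up, restricted to cells inside w[0..1]:
  T[0,0] 'b' = {S,T1}  orig:{S}
  T[1,1] 'b' = {S,T1}  orig:{S}
  T[0,1] 'bb' = {A,X3}  orig:{A}

Original NTs in T[0,1] deriving "bb": ["A"]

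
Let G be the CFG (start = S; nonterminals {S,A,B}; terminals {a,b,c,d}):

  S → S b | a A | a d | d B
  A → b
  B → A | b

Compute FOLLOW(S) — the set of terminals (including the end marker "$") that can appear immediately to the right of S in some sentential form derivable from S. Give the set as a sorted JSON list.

FIRST iteration:
pass 1:
  A via A→b: +{b}
  B via B→A: +{b}
  S via S→a A: +{a}
  S via S→d B: +{d}
  S: {a,d}  A: {b}  B: {b}
pass 2: done
  S: {a,d}  A: {b}  B: {b}

Compute FOLLOW by fixpoint:
seed FOLLOW(S) with $
pass 1:
  S→S b: FOLLOW(S) ⊇ FIRST(b) = {b}; new: +{b}
  S→a A: FOLLOW(A) ⊇ FOLLOW(S) ⊇ {$,b}; new: +{$,b}
  S→d B: FOLLOW(B) ⊇ FOLLOW(S) ⊇ {$,b}; new: +{$,b}
  FOLLOW[S]={$,b}  FOLLOW[A]={$,b}  FOLLOW[B]={$,b}
pass 2: done
  FOLLOW[S]={$,b}  FOLLOW[A]={$,b}  FOLLOW[B]={$,b}

FOLLOW(S) = ["$", "b"]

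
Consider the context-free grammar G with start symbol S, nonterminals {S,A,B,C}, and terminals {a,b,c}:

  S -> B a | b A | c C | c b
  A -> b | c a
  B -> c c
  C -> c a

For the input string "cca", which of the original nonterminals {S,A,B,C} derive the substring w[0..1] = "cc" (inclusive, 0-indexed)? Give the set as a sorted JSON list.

CNF form of G:
  S -> B T1 | T0 C | T0 T2 | T2 A
  A -> T0 T1 | b
  B -> T0 T0
  C -> T0 T1
  T0 -> c
  T1 -> a
  T2 -> b

CYK table (by increasing span), restricted to cells inside w[0..1]:
  T[0,0] 'c' = {T0}  orig:{}
  T[1,1] 'c' = {T0}  orig:{}
  T[0,1] 'cc' = {B}

Original NTs in T[0,1] deriving "cc": ["B"]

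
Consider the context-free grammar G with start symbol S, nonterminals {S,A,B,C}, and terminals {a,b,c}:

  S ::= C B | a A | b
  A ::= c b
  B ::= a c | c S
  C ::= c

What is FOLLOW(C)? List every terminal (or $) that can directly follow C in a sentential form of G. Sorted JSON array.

Compute FIRST by fixpoint:
[1]
  A via A→c b: +{c}
  B via B→a c: +{a}
  B via B→c S: +{c}
  C via C→c: +{c}
  S via S→C B: +{c}
  S via S→a A: +{a}
  S via S→b: +{b}
  FIRST(S)={a,b,c}  FIRST(A)={c}  FIRST(B)={a,c}  FIRST(C)={c}
[2] (no change)
  FIRST(S)={a,b,c}  FIRST(A)={c}  FIRST(B)={a,c}  FIRST(C)={c}

Compute FOLLOW by fixpoint:
initialize: $ ∈ FOLLOW(S)
iter 1:
  S→C B: FOLLOW(C) ⊇ FIRST(B) = {a,c}; new: +{a,c}
  S→C B: FOLLOW(B) ⊇ FOLLOW(S) ⊇ {$}; new: +{$}
  S→a A: FOLLOW(A) ⊇ FOLLOW(S) ⊇ {$}; new: +{$}
  S: {$}  A: {$}  B: {$}  C: {a,c}
iter 2: (no change)
  S: {$}  A: {$}  B: {$}  C: {a,c}

FOLLOW(C) = ["a", "c"]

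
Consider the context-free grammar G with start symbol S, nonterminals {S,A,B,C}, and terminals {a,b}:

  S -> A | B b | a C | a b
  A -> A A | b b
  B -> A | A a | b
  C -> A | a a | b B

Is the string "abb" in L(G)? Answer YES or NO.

Convert to CNF:
  S -> A A | B T0 | T0 T0 | T1 C | T1 T0
  A -> A A | T0 T0
  B -> A A | A T1 | T0 T0 | b
  C -> A A | T0 B | T0 T0 | T1 T1
  T0 -> b
  T1 -> a

CYK fill:
  [0..0]={T1}  "a"  orig:{}
  [1..1]={B,T0}  "b"  orig:{B}
  [2..2]={B,T0}  "b"  orig:{B}
  [0..1]={S}  "ab"
  [1..2]={A,B,C,S}  "bb"
  [0..2]={S}  "abb"

S ∈ T[0,2] ⇒ YES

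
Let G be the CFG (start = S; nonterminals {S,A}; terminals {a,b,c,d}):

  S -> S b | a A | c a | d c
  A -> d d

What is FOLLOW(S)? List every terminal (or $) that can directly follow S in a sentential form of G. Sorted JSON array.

Compute FIRST by fixpoint:
pass 1:
  A via A→d d: +{d}
  S via S→a A: +{a}
  S via S→c a: +{c}
  S via S→d c: +{d}
  S: {a,c,d}  A: {d}
pass 2: — fixpoint
  S: {a,c,d}  A: {d}

Compute FOLLOW by fixpoint:
initialize: $ ∈ FOLLOW(S)
iter 1:
  S→S b: FOLLOW(S) ⊇ FIRST(b) = {b}; new: +{b}
  S→a A: FOLLOW(A) ⊇ FOLLOW(S) ⊇ {$,b}; new: +{$,b}
  FOLLOW[S]={$,b}  FOLLOW[A]={$,b}
iter 2: (stable)
  FOLLOW[S]={$,b}  FOLLOW[A]={$,b}

FOLLOW(S) = ["$", "b"]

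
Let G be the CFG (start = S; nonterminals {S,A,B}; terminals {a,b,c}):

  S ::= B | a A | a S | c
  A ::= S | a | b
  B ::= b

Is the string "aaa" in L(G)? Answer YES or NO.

Convert to CNF:
  S -> T0 A | T0 S | b | c
  A -> T0 A | T0 S | a | b | c
  B -> b
  T0 -> a

CYK fill:
  [0..0]={A,T0}  "a"  orig:{A}
  [1..1]={A,T0}  "a"  orig:{A}
  [2..2]={A,T0}  "a"  orig:{A}
  [0..1]={A,S}  "aa"
  [1..2]={A,S}  "aa"
  [0..2]={A,S}  "aaa"

S ∈ T[0,2] ⇒ YES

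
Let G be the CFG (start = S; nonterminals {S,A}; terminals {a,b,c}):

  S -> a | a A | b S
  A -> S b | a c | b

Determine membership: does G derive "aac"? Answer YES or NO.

CNF form of G:
  S -> T0 S | T1 A | a
  A -> S T0 | T1 T2 | b
  T0 -> b
  T1 -> a
  T2 -> c

Fill CYK table bottom-up:
  [0..0]={S,T1}  "a"  orig:{S}
  [1..1]={S,T1}  "a"  orig:{S}
  [2..2]={T2}  "c"  orig:{}
  [0..1]=∅  "aa"
  [1..2]={A}  "ac"
  [0..2]={S}  "aac"

S ∈ T[0,2] ⇒ YES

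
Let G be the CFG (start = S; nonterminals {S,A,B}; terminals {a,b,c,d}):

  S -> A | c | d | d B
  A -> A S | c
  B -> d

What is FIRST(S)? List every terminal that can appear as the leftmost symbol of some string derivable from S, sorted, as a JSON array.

FIRST iteration:
[1]
  A via A→c: +{c}
  B via B→d: +{d}
  S via S→A: +{c}
  S via S→d: +{d}
  FIRST[S]={c,d}  FIRST[A]={c}  FIRST[B]={d}
[2] done
  FIRST[S]={c,d}  FIRST[A]={c}  FIRST[B]={d}

FIRST(S) = ["c", "d"]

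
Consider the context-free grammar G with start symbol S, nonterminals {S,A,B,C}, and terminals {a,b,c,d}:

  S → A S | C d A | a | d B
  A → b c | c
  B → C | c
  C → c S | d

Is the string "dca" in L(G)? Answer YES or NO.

CNF form of G:
  S -> A S | C X3 | T2 B | a
  A -> T0 T1 | c
  B -> T1 S | c | d
  C -> T1 S | d
  T0 -> b
  T1 -> c
  T2 -> d
  X3 -> T2 A

CYK table (by increasing span):
  cell(0,0) d: {B,C,T2}  orig:{B,C}
  cell(1,1) c: {A,B,T1}  orig:{A,B}
  cell(2,2) a: {S}
  cell(0,1) dc: {S,X3}  orig:{S}
  cell(1,2) ca: {B,C,S}
  cell(0,2) dca: {S}

S ∈ T[0,2] ⇒ YES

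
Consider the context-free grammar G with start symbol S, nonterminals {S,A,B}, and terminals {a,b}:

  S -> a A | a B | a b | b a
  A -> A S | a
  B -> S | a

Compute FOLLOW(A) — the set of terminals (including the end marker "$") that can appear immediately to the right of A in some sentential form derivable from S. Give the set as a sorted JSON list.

FIRST iteration:
iter 1:
  A via A→a: +{a}
  B via B→a: +{a}
  S via S→a A: +{a}
  S via S→b a: +{b}
  S: {a,b}  A: {a}  B: {a}
iter 2:
  B via B→S: +{b}
  S: {a,b}  A: {a}  B: {a,b}
iter 3: (stable)
  S: {a,b}  A: {a}  B: {a,b}

FOLLOW sets:
FOLLOW(S) := {$}
round 1:
  A→A S: FOLLOW(A) ⊇ FIRST(S) = {a,b}; new: +{a,b}
  A→A S: FOLLOW(S) ⊇ FOLLOW(A) ⊇ {a,b}; new: +{a,b}
  S→a A: FOLLOW(A) ⊇ FOLLOW(S) ⊇ {$,a,b}; new: +{$}
  S→a B: FOLLOW(B) ⊇ FOLLOW(S) ⊇ {$,a,b}; new: +{$,a,b}
  S: {$,a,b}  A: {$,a,b}  B: {$,a,b}
round 2: done
  S: {$,a,b}  A: {$,a,b}  B: {$,a,b}

FOLLOW(A) = ["$", "a", "b"]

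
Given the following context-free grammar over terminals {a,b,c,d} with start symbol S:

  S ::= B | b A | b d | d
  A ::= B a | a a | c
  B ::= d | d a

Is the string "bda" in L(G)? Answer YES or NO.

CNF form of G:
  S -> T1 T0 | T2 A | T2 T1 | d
  A -> B T0 | T0 T0 | c
  B -> T1 T0 | d
  T0 -> a
  T1 -> d
  T2 -> b

CYK table (by increasing span):
  T[0,0] 'b' = {T2}  orig:{}
  T[1,1] 'd' = {B,S,T1}  orig:{B,S}
  T[2,2] 'a' = {T0}  orig:{}
  T[0,1] 'bd' = {S}
  T[1,2] 'da' = {A,B,S}
  T[0,2] 'bda' = {S}

S ∈ T[0,2] ⇒ YES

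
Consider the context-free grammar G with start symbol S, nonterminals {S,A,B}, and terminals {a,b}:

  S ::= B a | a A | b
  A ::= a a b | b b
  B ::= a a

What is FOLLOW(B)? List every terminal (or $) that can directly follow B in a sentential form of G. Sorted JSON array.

FIRST sets, iterate to fixpoint:
round 1:
  A via A→a a b: +{a}
  A via A→b b: +{b}
  B via B→a a: +{a}
  S via S→B a: +{a}
  S via S→b: +{b}
  FIRST(S)={a,b}  FIRST(A)={a,b}  FIRST(B)={a}
round 2: (no change)
  FIRST(S)={a,b}  FIRST(A)={a,b}  FIRST(B)={a}

FOLLOW iteration:
initialize: $ ∈ FOLLOW(S)
round 1:
  S→B a: FOLLOW(B) ⊇ FIRST(a) = {a}; new: +{a}
  S→a A: FOLLOW(A) ⊇ FOLLOW(S) ⊇ {$}; new: +{$}
  FOLLOW[S]={$}  FOLLOW[A]={$}  FOLLOW[B]={a}
round 2: (stable)
  FOLLOW[S]={$}  FOLLOW[A]={$}  FOLLOW[B]={a}

FOLLOW(B) = ["a"]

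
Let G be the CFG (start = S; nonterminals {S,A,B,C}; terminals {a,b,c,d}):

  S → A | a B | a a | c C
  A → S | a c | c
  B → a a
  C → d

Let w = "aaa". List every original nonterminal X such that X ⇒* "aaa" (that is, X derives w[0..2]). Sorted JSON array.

Convert to CNF:
  S -> T0 B | T0 T0 | T0 T1 | T1 C | c
  A -> T0 B | T0 T0 | T0 T1 | T1 C | c
  B -> T0 T0
  C -> d
  T0 -> a
  T1 -> c

CYK table (by increasing span) (cells [i..j] with 0 ≤ i ≤ j ≤ 2 only):
  cell(0,0) a: {T0}  orig:{}
  cell(1,1) a: {T0}  orig:{}
  cell(2,2) a: {T0}  orig:{}
  cell(0,1) aa: {A,B,S}
  cell(1,2) aa: {A,B,S}
  cell(0,2) aaa: {A,S}

Original NTs in T[0,2] deriving "aaa": ["A", "S"]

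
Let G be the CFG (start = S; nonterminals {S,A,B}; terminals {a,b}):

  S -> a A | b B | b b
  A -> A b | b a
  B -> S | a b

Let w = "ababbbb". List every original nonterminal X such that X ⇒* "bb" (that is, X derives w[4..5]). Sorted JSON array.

Convert to CNF:
  S -> T0 B | T0 T0 | T1 A
  A -> A T0 | T0 T1
  B -> T0 B | T0 T0 | T1 A | T1 T0
  T0 -> b
  T1 -> a

CYK fill — only the sub-triangle for w[4..5]:
  cell(4,4) b: {T0}  orig:{}
  cell(5,5) b: {T0}  orig:{}
  cell(4,5) bb: {B,S}

Original NTs in T[4,5] deriving "bb": ["B", "S"]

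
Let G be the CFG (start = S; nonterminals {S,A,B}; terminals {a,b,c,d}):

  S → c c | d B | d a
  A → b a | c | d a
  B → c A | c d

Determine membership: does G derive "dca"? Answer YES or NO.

CNF form of G:
  S -> T2 B | T2 T1 | T3 T3
  A -> T0 T1 | T2 T1 | c
  B -> T3 A | T3 T2
  T0 -> b
  T1 -> a
  T2 -> d
  T3 -> c

CYK table (by increasing span):
  [0..0]={T2}  "d"  orig:{}
  [1..1]={A,T3}  "c"  orig:{A}
  [2..2]={T1}  "a"  orig:{}
  [0..1]=∅  "dc"
  [1..2]=∅  "ca"
  [0..2]=∅  "dca"

S ∉ T[0,2] ⇒ NO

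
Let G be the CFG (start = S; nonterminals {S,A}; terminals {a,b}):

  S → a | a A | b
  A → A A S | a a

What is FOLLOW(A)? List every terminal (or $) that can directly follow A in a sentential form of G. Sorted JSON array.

Compute FIRST by fixpoint:
round 1:
  A via A→a a: +{a}
  S via S→a: +{a}
  S via S→b: +{b}
  FIRST[S]={a,b}  FIRST[A]={a}
round 2: (no change)
  FIRST[S]={a,b}  FIRST[A]={a}

FOLLOW iteration:
initialize: $ ∈ FOLLOW(S)
[1]
  A→A A S: FOLLOW(A) ⊇ FIRST(A) = {a}; new: +{a}
  A→A A S: FOLLOW(A) ⊇ FIRST(S) = {a,b}; new: +{b}
  A→A A S: FOLLOW(S) ⊇ FOLLOW(A) ⊇ {a,b}; new: +{a,b}
  S→a A: FOLLOW(A) ⊇ FOLLOW(S) ⊇ {$,a,b}; new: +{$}
  FOLLOW[S]={$,a,b}  FOLLOW[A]={$,a,b}
[2] — fixpoint
  FOLLOW[S]={$,a,b}  FOLLOW[A]={$,a,b}

FOLLOW(A) = ["$", "a", "b"]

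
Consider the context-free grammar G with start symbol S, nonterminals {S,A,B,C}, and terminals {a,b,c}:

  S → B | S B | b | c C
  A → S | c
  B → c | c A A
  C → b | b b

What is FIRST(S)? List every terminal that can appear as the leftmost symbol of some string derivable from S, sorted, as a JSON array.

FIRST sets, iterate to fixpoint:
round 1:
  A via A→c: +{c}
  B via B→c: +{c}
  C via C→b: +{b}
  S via S→B: +{c}
  S via S→b: +{b}
  FIRST(S)={b,c}  FIRST(A)={c}  FIRST(B)={c}  FIRST(C)={b}
round 2:
  A via A→S: +{b}
  FIRST(S)={b,c}  FIRST(A)={b,c}  FIRST(B)={c}  FIRST(C)={b}
round 3: — fixpoint
  FIRST(S)={b,c}  FIRST(A)={b,c}  FIRST(B)={c}  FIRST(C)={b}

FIRST(S) = ["b", "c"]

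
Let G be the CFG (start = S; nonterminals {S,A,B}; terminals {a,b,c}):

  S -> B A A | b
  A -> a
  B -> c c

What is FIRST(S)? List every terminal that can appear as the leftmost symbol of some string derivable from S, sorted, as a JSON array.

FIRST iteration:
pass 1:
  A via A→a: +{a}
  B via B→c c: +{c}
  S via S→B A A: +{c}
  S via S→b: +{b}
  FIRST(S)={b,c}  FIRST(A)={a}  FIRST(B)={c}
pass 2: done
  FIRST(S)={b,c}  FIRST(A)={a}  FIRST(B)={c}

FIRST(S) = ["b", "c"]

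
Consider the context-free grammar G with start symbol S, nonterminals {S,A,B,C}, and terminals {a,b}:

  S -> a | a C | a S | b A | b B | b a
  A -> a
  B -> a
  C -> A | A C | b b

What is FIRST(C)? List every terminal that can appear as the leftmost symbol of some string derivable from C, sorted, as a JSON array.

FIRST iteration:
round 1:
  A via A→a: +{a}
  B via B→a: +{a}
  C via C→A: +{a}
  C via C→b b: +{b}
  S via S→a: +{a}
  S via S→b A: +{b}
  FIRST[S]={a,b}  FIRST[A]={a}  FIRST[B]={a}  FIRST[C]={a,b}
round 2: (stable)
  FIRST[S]={a,b}  FIRST[A]={a}  FIRST[B]={a}  FIRST[C]={a,b}

FIRST(C) = ["a", "b"]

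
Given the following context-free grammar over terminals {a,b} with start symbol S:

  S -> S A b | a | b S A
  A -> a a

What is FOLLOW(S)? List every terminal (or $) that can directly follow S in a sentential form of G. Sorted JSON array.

Compute FIRST by fixpoint:
iter 1:
  A via A→a a: +{a}
  S via S→a: +{a}
  S via S→b S A: +{b}
  FIRST[S]={a,b}  FIRST[A]={a}
iter 2: — fixpoint
  FIRST[S]={a,b}  FIRST[A]={a}

Compute FOLLOW by fixpoint:
initialize: $ ∈ FOLLOW(S)
iter 1:
  S→S A b: FOLLOW(S) ⊇ FIRST(A) = {a}; new: +{a}
  S→S A b: FOLLOW(A) ⊇ FIRST(b) = {b}; new: +{b}
  S→b S A: FOLLOW(A) ⊇ FOLLOW(S) ⊇ {$,a}; new: +{$,a}
  S: {$,a}  A: {$,a,b}
iter 2: — fixpoint
  S: {$,a}  A: {$,a,b}

FOLLOW(S) = ["$", "a"]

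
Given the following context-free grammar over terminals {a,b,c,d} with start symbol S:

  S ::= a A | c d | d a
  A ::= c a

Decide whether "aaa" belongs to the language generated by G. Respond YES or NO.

CNF form of G:
  S -> T0 T2 | T1 A | T2 T1
  A -> T0 T1
  T0 -> c
  T1 -> a
  T2 -> d

Fill CYK table bottom-up:
  [0..0]={T1}  "a"  orig:{}
  [1..1]={T1}  "a"  orig:{}
  [2..2]={T1}  "a"  orig:{}
  [0..1]=∅  "aa"
  [1..2]=∅  "aa"
  [0..2]=∅  "aaa"

S ∉ T[0,2] ⇒ NO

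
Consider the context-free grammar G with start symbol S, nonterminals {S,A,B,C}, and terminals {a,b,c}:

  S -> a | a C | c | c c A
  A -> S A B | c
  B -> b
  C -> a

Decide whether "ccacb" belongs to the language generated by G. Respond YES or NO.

CNF form of G:
  S -> T0 C | T1 X3 | a | c
  A -> S X2 | c
  B -> b
  C -> a
  T0 -> a
  T1 -> c
  X2 -> A B
  X3 -> T1 A

CYK table (by increasing span):
  cell(0,0) c: {A,S,T1}  orig:{A,S}
  cell(1,1) c: {A,S,T1}  orig:{A,S}
  cell(2,2) a: {C,S,T0}  orig:{C,S}
  cell(3,3) c: {A,S,T1}  orig:{A,S}
  cell(4,4) b: {B}
  cell(0,1) cc: {X3}  orig:{}
  cell(1,2) ca: ∅
  cell(2,3) ac: ∅
  cell(3,4) cb: {X2}  orig:{}
  cell(0,2) cca: ∅
  cell(1,3) cac: ∅
  cell(2,4) acb: {A}
  cell(0,3) ccac: ∅
  cell(1,4) cacb: {X3}  orig:{}
  cell(0,4) ccacb: {S}

S ∈ T[0,4] ⇒ YES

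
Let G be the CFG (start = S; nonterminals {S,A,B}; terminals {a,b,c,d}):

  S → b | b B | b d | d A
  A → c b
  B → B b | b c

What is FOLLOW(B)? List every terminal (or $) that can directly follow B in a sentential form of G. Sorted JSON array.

FIRST sets, iterate to fixpoint:
pass 1:
  A via A→c b: +{c}
  B via B→b c: +{b}
  S via S→b: +{b}
  S via S→d A: +{d}
  S: {b,d}  A: {c}  B: {b}
pass 2: — fixpoint
  S: {b,d}  A: {c}  B: {b}

Compute FOLLOW by fixpoint:
FOLLOW(S) := {$}
iter 1:
  B→B b: FOLLOW(B) ⊇ FIRST(b) = {b}; new: +{b}
  S→b B: FOLLOW(B) ⊇ FOLLOW(S) ⊇ {$}; new: +{$}
  S→d A: FOLLOW(A) ⊇ FOLLOW(S) ⊇ {$}; new: +{$}
  FOLLOW(S)={$}  FOLLOW(A)={$}  FOLLOW(B)={$,b}
iter 2: done
  FOLLOW(S)={$}  FOLLOW(A)={$}  FOLLOW(B)={$,b}

FOLLOW(B) = ["$", "b"]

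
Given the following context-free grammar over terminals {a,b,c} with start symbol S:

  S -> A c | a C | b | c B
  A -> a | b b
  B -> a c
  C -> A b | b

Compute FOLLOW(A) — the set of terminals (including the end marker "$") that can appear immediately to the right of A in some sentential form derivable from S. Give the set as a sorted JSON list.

FIRST sets, iterate to fixpoint:
pass 1:
  A via A→a: +{a}
  A via A→b b: +{b}
  B via B→a c: +{a}
  C via C→A b: +{a,b}
  S via S→A c: +{a,b}
  S via S→c B: +{c}
  FIRST(S)={a,b,c}  FIRST(A)={a,b}  FIRST(B)={a}  FIRST(C)={a,b}
pass 2: — fixpoint
  FIRST(S)={a,b,c}  FIRST(A)={a,b}  FIRST(B)={a}  FIRST(C)={a,b}

FOLLOW iteration:
seed FOLLOW(S) with $
iter 1:
  C→A b: FOLLOW(A) ⊇ FIRST(b) = {b}; new: +{b}
  S→A c: FOLLOW(A) ⊇ FIRST(c) = {c}; new: +{c}
  S→a C: FOLLOW(C) ⊇ FOLLOW(S) ⊇ {$}; new: +{$}
  S→c B: FOLLOW(B) ⊇ FOLLOW(S) ⊇ {$}; new: +{$}
  FOLLOW(S)={$}  FOLLOW(A)={b,c}  FOLLOW(B)={$}  FOLLOW(C)={$}
iter 2: (no change)
  FOLLOW(S)={$}  FOLLOW(A)={b,c}  FOLLOW(B)={$}  FOLLOW(C)={$}

FOLLOW(A) = ["b", "c"]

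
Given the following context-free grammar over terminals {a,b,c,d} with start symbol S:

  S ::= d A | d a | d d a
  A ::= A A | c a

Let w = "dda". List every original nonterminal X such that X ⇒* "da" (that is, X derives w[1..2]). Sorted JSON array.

CNF form of G:
  S -> T2 A | T2 T1 | T2 X3
  A -> A A | T0 T1
  T0 -> c
  T1 -> a
  T2 -> d
  X3 -> T2 T1

CYK table (by increasing span) — only the sub-triangle for w[1..2]:
  T[1,1] 'd' = {T2}  orig:{}
  T[2,2] 'a' = {T1}  orig:{}
  T[1,2] 'da' = {S,X3}  orig:{S}

Original NTs in T[1,2] deriving "da": ["S"]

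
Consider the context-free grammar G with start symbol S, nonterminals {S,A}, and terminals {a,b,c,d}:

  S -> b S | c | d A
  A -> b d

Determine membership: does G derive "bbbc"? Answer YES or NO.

Convert to CNF:
  S -> T0 S | T1 A | c
  A -> T0 T1
  T0 -> b
  T1 -> d

CYK table (by increasing span):
  cell(0,0) b: {T0}  orig:{}
  cell(1,1) b: {T0}  orig:{}
  cell(2,2) b: {T0}  orig:{}
  cell(3,3) c: {S}
  cell(0,1) bb: ∅
  cell(1,2) bb: ∅
  cell(2,3) bc: {S}
  cell(0,2) bbb: ∅
  cell(1,3) bbc: {S}
  cell(0,3) bbbc: {S}

S ∈ T[0,3] ⇒ YES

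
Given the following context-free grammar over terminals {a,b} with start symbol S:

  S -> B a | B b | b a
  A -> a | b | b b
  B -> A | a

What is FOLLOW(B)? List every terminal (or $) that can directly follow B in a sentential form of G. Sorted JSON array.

Compute FIRST by fixpoint:
[1]
  A via A→a: +{a}
  A via A→b: +{b}
  B via B→A: +{a,b}
  S via S→B a: +{a,b}
  FIRST(S)={a,b}  FIRST(A)={a,b}  FIRST(B)={a,b}
[2] done
  FIRST(S)={a,b}  FIRST(A)={a,b}  FIRST(B)={a,b}

FOLLOW sets:
seed FOLLOW(S) with $
round 1:
  S→B a: FOLLOW(B) ⊇ FIRST(a) = {a}; new: +{a}
  S→B b: FOLLOW(B) ⊇ FIRST(b) = {b}; new: +{b}
  FOLLOW[S]={$}  FOLLOW[A]={}  FOLLOW[B]={a,b}
round 2:
  B→A: FOLLOW(A) ⊇ FOLLOW(B) ⊇ {a,b}; new: +{a,b}
  FOLLOW[S]={$}  FOLLOW[A]={a,b}  FOLLOW[B]={a,b}
round 3: — fixpoint
  FOLLOW[S]={$}  FOLLOW[A]={a,b}  FOLLOW[B]={a,b}

FOLLOW(B) = ["a", "b"]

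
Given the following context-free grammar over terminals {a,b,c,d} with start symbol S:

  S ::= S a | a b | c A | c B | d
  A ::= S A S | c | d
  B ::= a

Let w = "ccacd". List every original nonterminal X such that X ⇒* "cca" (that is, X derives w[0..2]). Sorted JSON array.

Convert to CNF:
  S -> S T0 | T0 T1 | T2 A | T2 B | d
  A -> S X3 | c | d
  B -> a
  T0 -> a
  T1 -> b
  T2 -> c
  X3 -> A S

CYK fill, restricted to cells inside w[0..2]:
  [0..0]={A,T2}  "c"  orig:{A}
  [1..1]={A,T2}  "c"  orig:{A}
  [2..2]={B,T0}  "a"  orig:{B}
  [0..1]={S}  "cc"
  [1..2]={S}  "ca"
  [0..2]={S,X3}  "cca"  orig:{S}

Original NTs in T[0,2] deriving "cca": ["S"]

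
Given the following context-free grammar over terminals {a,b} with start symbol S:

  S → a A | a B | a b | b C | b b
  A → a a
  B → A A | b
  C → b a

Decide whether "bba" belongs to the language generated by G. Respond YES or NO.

CNF form of G:
  S -> T0 A | T0 B | T0 T1 | T1 C | T1 T1
  A -> T0 T0
  B -> A A | b
  C -> T1 T0
  T0 -> a
  T1 -> b

Fill CYK table bottom-up:
  cell(0,0) b: {B,T1}  orig:{B}
  cell(1,1) b: {B,T1}  orig:{B}
  cell(2,2) a: {T0}  orig:{}
  cell(0,1) bb: {S}
  cell(1,2) ba: {C}
  cell(0,2) bba: {S}

S ∈ T[0,2] ⇒ YES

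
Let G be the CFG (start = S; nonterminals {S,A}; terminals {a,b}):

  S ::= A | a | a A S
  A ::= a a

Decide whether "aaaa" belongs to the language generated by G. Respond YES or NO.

CNF form of G:
  S -> T0 T0 | T0 X1 | a
  A -> T0 T0
  T0 -> a
  X1 -> A S

CYK table (by increasing span):
  cell(0,0) a: {S,T0}  orig:{S}
  cell(1,1) a: {S,T0}  orig:{S}
  cell(2,2) a: {S,T0}  orig:{S}
  cell(3,3) a: {S,T0}  orig:{S}
  cell(0,1) aa: {A,S}
  cell(1,2) aa: {A,S}
  cell(2,3) aa: {A,S}
  cell(0,2) aaa: {X1}  orig:{}
  cell(1,3) aaa: {X1}  orig:{}
  cell(0,3) aaaa: {S,X1}  orig:{S}

S ∈ T[0,3] ⇒ YES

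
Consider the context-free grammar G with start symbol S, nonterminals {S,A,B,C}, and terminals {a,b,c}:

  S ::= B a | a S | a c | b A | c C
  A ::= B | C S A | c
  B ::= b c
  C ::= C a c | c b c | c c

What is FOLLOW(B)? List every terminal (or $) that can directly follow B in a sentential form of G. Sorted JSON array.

FIRST iteration:
[1]
  A via A→c: +{c}
  B via B→b c: +{b}
  C via C→c b c: +{c}
  S via S→B a: +{b}
  S via S→a S: +{a}
  S via S→c C: +{c}
  FIRST[S]={a,b,c}  FIRST[A]={c}  FIRST[B]={b}  FIRST[C]={c}
[2]
  A via A→B: +{b}
  FIRST[S]={a,b,c}  FIRST[A]={b,c}  FIRST[B]={b}  FIRST[C]={c}
[3] — fixpoint
  FIRST[S]={a,b,c}  FIRST[A]={b,c}  FIRST[B]={b}  FIRST[C]={c}

Compute FOLLOW by fixpoint:
initialize: $ ∈ FOLLOW(S)
[1]
  A→C S A: FOLLOW(C) ⊇ FIRST(S) = {a,b,c}; new: +{a,b,c}
  A→C S A: FOLLOW(S) ⊇ FIRST(A) = {b,c}; new: +{b,c}
  S→B a: FOLLOW(B) ⊇ FIRST(a) = {a}; new: +{a}
  S→b A: FOLLOW(A) ⊇ FOLLOW(S) ⊇ {$,b,c}; new: +{$,b,c}
  S→c C: FOLLOW(C) ⊇ FOLLOW(S) ⊇ {$,b,c}; new: +{$}
  FOLLOW[S]={$,b,c}  FOLLOW[A]={$,b,c}  FOLLOW[B]={a}  FOLLOW[C]={$,a,b,c}
[2]
  A→B: FOLLOW(B) ⊇ FOLLOW(A) ⊇ {$,b,c}; new: +{$,b,c}
  FOLLOW[S]={$,b,c}  FOLLOW[A]={$,b,c}  FOLLOW[B]={$,a,b,c}  FOLLOW[C]={$,a,b,c}
[3] — fixpoint
  FOLLOW[S]={$,b,c}  FOLLOW[A]={$,b,c}  FOLLOW[B]={$,a,b,c}  FOLLOW[C]={$,a,b,c}

FOLLOW(B) = ["$", "a", "b", "c"]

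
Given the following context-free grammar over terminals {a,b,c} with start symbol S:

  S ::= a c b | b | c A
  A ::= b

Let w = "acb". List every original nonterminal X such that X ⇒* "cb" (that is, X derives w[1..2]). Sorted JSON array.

Convert to CNF:
  S -> T0 X3 | T1 A | b
  A -> b
  T0 -> a
  T1 -> c
  T2 -> b
  X3 -> T1 T2

Fill CYK table bottom-up (cells [i..j] with 1 ≤ i ≤ j ≤ 2 only):
  T[1,1] 'c' = {T1}  orig:{}
  T[2,2] 'b' = {A,S,T2}  orig:{A,S}
  T[1,2] 'cb' = {S,X3}  orig:{S}

Original NTs in T[1,2] deriving "cb": ["S"]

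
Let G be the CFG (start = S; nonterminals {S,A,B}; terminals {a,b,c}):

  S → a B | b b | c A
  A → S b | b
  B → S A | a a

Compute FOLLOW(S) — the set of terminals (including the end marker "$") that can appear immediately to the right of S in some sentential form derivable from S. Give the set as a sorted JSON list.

FIRST sets, iterate to fixpoint:
round 1:
  A via A→b: +{b}
  B via B→a a: +{a}
  S via S→a B: +{a}
  S via S→b b: +{b}
  S via S→c A: +{c}
  FIRST[S]={a,b,c}  FIRST[A]={b}  FIRST[B]={a}
round 2:
  A via A→S b: +{a,c}
  B via B→S A: +{b,c}
  FIRST[S]={a,b,c}  FIRST[A]={a,b,c}  FIRST[B]={a,b,c}
round 3: — fixpoint
  FIRST[S]={a,b,c}  FIRST[A]={a,b,c}  FIRST[B]={a,b,c}

FOLLOW sets:
initialize: $ ∈ FOLLOW(S)
round 1:
  A→S b: FOLLOW(S) ⊇ FIRST(b) = {b}; new: +{b}
  B→S A: FOLLOW(S) ⊇ FIRST(A) = {a,b,c}; new: +{a,c}
  S→a B: FOLLOW(B) ⊇ FOLLOW(S) ⊇ {$,a,b,c}; new: +{$,a,b,c}
  S→c A: FOLLOW(A) ⊇ FOLLOW(S) ⊇ {$,a,b,c}; new: +{$,a,b,c}
  S: {$,a,b,c}  A: {$,a,b,c}  B: {$,a,b,c}
round 2: done
  S: {$,a,b,c}  A: {$,a,b,c}  B: {$,a,b,c}

FOLLOW(S) = ["$", "a", "b", "c"]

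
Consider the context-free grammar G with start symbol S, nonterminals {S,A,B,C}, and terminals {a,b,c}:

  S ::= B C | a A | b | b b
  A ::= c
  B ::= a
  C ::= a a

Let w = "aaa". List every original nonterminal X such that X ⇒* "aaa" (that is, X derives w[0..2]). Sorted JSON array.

Convert to CNF:
  S -> B C | T0 A | T1 T1 | b
  A -> c
  B -> a
  C -> T0 T0
  T0 -> a
  T1 -> b

CYK table (by increasing span) (cells [i..j] with 0 ≤ i ≤ j ≤ 2 only):
  cell(0,0) a: {B,T0}  orig:{B}
  cell(1,1) a: {B,T0}  orig:{B}
  cell(2,2) a: {B,T0}  orig:{B}
  cell(0,1) aa: {C}
  cell(1,2) aa: {C}
  cell(0,2) aaa: {S}

Original NTs in T[0,2] deriving "aaa": ["S"]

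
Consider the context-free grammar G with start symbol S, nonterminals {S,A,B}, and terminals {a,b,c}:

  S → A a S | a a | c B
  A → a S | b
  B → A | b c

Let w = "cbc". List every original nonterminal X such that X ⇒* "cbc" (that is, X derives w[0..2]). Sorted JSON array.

Convert to CNF:
  S -> A X3 | T0 T0 | T2 B
  A -> T0 S | b
  B -> T0 S | T1 T2 | b
  T0 -> a
  T1 -> b
  T2 -> c
  X3 -> T0 S

CYK table (by increasing span) — only the sub-triangle for w[0..2]:
  [0..0]={T2}  "c"  orig:{}
  [1..1]={A,B,T1}  "b"  orig:{A,B}
  [2..2]={T2}  "c"  orig:{}
  [0..1]={S}  "cb"
  [1..2]={B}  "bc"
  [0..2]={S}  "cbc"

Original NTs in T[0,2] deriving "cbc": ["S"]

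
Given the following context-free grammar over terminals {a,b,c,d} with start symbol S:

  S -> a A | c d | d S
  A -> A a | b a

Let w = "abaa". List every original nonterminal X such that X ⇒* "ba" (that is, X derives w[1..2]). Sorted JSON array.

Convert to CNF:
  S -> T0 A | T2 T3 | T3 S
  A -> A T0 | T1 T0
  T0 -> a
  T1 -> b
  T2 -> c
  T3 -> d

Fill CYK table bottom-up — only the sub-triangle for w[1..2]:
  cell(1,1) b: {T1}  orig:{}
  cell(2,2) a: {T0}  orig:{}
  cell(1,2) ba: {A}

Original NTs in T[1,2] deriving "ba": ["A"]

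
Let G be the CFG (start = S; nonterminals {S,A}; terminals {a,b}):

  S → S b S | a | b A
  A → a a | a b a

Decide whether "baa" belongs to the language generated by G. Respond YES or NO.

CNF form of G:
  S -> S X3 | T1 A | a
  A -> T0 T0 | T0 X2
  T0 -> a
  T1 -> b
  X2 -> T1 T0
  X3 -> T1 S

CYK fill:
  T[0,0] 'b' = {T1}  orig:{}
  T[1,1] 'a' = {S,T0}  orig:{S}
  T[2,2] 'a' = {S,T0}  orig:{S}
  T[0,1] 'ba' = {X2,X3}  orig:{}
  T[1,2] 'aa' = {A}
  T[0,2] 'baa' = {S}

S ∈ T[0,2] ⇒ YES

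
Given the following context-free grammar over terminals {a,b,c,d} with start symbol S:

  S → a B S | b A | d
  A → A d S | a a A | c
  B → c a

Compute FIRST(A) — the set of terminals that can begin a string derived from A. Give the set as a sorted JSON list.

FIRST sets, iterate to fixpoint:
iter 1:
  A via A→a a A: +{a}
  A via A→c: +{c}
  B via B→c a: +{c}
  S via S→a B S: +{a}
  S via S→b A: +{b}
  S via S→d: +{d}
  FIRST(S)={a,b,d}  FIRST(A)={a,c}  FIRST(B)={c}
iter 2: — fixpoint
  FIRST(S)={a,b,d}  FIRST(A)={a,c}  FIRST(B)={c}

FIRST(A) = ["a", "c"]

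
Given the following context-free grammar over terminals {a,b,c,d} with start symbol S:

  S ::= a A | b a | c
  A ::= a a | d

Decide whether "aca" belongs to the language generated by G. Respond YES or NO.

Convert to CNF:
  S -> T0 A | T1 T0 | c
  A -> T0 T0 | d
  T0 -> a
  T1 -> b

CYK fill:
  [0..0]={T0}  "a"  orig:{}
  [1..1]={S}  "c"
  [2..2]={T0}  "a"  orig:{}
  [0..1]=∅  "ac"
  [1..2]=∅  "ca"
  [0..2]=∅  "aca"

S ∉ T[0,2] ⇒ NO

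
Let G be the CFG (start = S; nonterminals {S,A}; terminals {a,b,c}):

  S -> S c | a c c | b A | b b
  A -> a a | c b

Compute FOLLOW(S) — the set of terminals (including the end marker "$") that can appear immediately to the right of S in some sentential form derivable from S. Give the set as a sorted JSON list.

Compute FIRST by fixpoint:
pass 1:
  A via A→a a: +{a}
  A via A→c b: +{c}
  S via S→a c c: +{a}
  S via S→b A: +{b}
  S: {a,b}  A: {a,c}
pass 2: — fixpoint
  S: {a,b}  A: {a,c}

FOLLOW sets:
FOLLOW(S) := {$}
iter 1:
  S→S c: FOLLOW(S) ⊇ FIRST(c) = {c}; new: +{c}
  S→b A: FOLLOW(A) ⊇ FOLLOW(S) ⊇ {$,c}; new: +{$,c}
  S: {$,c}  A: {$,c}
iter 2: (no change)
  S: {$,c}  A: {$,c}

FOLLOW(S) = ["$", "c"]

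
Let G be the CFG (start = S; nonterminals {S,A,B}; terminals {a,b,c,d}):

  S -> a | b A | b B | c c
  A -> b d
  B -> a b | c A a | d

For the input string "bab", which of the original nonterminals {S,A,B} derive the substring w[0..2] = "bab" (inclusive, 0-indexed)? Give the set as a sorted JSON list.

Convert to CNF:
  S -> T0 A | T0 B | T3 T3 | a
  A -> T0 T1
  B -> T2 T0 | T3 X4 | d
  T0 -> b
  T1 -> d
  T2 -> a
  T3 -> c
  X4 -> A T2

CYK fill (cells [i..j] with 0 ≤ i ≤ j ≤ 2 only):
  T[0,0] 'b' = {T0}  orig:{}
  T[1,1] 'a' = {S,T2}  orig:{S}
  T[2,2] 'b' = {T0}  orig:{}
  T[0,1] 'ba' = ∅
  T[1,2] 'ab' = {B}
  T[0,2] 'bab' = {S}

Original NTs in T[0,2] deriving "bab": ["S"]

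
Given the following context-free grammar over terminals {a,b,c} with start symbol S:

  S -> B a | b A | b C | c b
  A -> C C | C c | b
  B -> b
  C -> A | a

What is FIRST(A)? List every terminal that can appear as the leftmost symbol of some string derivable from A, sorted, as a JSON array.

FIRST iteration:
[1]
  A via A→b: +{b}
  B via B→b: +{b}
  C via C→A: +{b}
  C via C→a: +{a}
  S via S→B a: +{b}
  S via S→c b: +{c}
  FIRST(S)={b,c}  FIRST(A)={b}  FIRST(B)={b}  FIRST(C)={a,b}
[2]
  A via A→C C: +{a}
  FIRST(S)={b,c}  FIRST(A)={a,b}  FIRST(B)={b}  FIRST(C)={a,b}
[3] — fixpoint
  FIRST(S)={b,c}  FIRST(A)={a,b}  FIRST(B)={b}  FIRST(C)={a,b}

FIRST(A) = ["a", "b"]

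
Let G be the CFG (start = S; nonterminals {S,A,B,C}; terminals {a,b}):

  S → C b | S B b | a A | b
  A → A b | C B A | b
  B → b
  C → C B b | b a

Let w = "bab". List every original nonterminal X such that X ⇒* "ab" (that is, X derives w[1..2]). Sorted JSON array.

CNF form of G:
  S -> C T0 | S X4 | T1 A | b
  A -> A T0 | C X2 | b
  B -> b
  C -> C X3 | T0 T1
  T0 -> b
  T1 -> a
  X2 -> B A
  X3 -> B T0
  X4 -> B T0

Fill CYK table bottom-up (cells [i..j] with 1 ≤ i ≤ j ≤ 2 only):
  T[1,1] 'a' = {T1}  orig:{}
  T[2,2] 'b' = {A,B,S,T0}  orig:{A,B,S}
  T[1,2] 'ab' = {S}

Original NTs in T[1,2] deriving "ab": ["S"]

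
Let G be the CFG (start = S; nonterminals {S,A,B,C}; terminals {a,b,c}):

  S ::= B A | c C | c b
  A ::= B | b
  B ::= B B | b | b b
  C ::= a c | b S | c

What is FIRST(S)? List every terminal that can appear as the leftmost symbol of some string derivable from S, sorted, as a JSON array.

FIRST sets, iterate to fixpoint:
pass 1:
  A via A→b: +{b}
  B via B→b: +{b}
  C via C→a c: +{a}
  C via C→b S: +{b}
  C via C→c: +{c}
  S via S→B A: +{b}
  S via S→c C: +{c}
  FIRST(S)={b,c}  FIRST(A)={b}  FIRST(B)={b}  FIRST(C)={a,b,c}
pass 2: done
  FIRST(S)={b,c}  FIRST(A)={b}  FIRST(B)={b}  FIRST(C)={a,b,c}

FIRST(S) = ["b", "c"]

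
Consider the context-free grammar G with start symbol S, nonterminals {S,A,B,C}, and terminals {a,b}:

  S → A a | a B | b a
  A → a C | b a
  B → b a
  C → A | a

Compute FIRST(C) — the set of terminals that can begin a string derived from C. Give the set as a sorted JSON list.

FIRST iteration:
pass 1:
  A via A→a C: +{a}
  A via A→b a: +{b}
  B via B→b a: +{b}
  C via C→A: +{a,b}
  S via S→A a: +{a,b}
  S: {a,b}  A: {a,b}  B: {b}  C: {a,b}
pass 2: (no change)
  S: {a,b}  A: {a,b}  B: {b}  C: {a,b}

FIRST(C) = ["a", "b"]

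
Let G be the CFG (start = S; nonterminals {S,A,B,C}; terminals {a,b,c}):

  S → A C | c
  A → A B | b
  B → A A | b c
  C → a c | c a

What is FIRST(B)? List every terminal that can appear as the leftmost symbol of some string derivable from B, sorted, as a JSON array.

FIRST iteration:
round 1:
  A via A→b: +{b}
  B via B→A A: +{b}
  C via C→a c: +{a}
  C via C→c a: +{c}
  S via S→A C: +{b}
  S via S→c: +{c}
  FIRST[S]={b,c}  FIRST[A]={b}  FIRST[B]={b}  FIRST[C]={a,c}
round 2: (stable)
  FIRST[S]={b,c}  FIRST[A]={b}  FIRST[B]={b}  FIRST[C]={a,c}

FIRST(B) = ["b"]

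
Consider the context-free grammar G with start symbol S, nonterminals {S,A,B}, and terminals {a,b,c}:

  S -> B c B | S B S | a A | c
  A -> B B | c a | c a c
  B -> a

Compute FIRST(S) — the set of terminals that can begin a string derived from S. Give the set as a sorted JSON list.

Compute FIRST by fixpoint:
iter 1:
  A via A→c a: +{c}
  B via B→a: +{a}
  S via S→B c B: +{a}
  S via S→c: +{c}
  FIRST(S)={a,c}  FIRST(A)={c}  FIRST(B)={a}
iter 2:
  A via A→B B: +{a}
  FIRST(S)={a,c}  FIRST(A)={a,c}  FIRST(B)={a}
iter 3: (no change)
  FIRST(S)={a,c}  FIRST(A)={a,c}  FIRST(B)={a}

FIRST(S) = ["a", "c"]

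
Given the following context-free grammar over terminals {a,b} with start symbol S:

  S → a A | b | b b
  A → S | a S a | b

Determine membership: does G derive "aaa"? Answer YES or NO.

CNF form of G:
  S -> T0 A | T1 T1 | b
  A -> T0 A | T0 X2 | T1 T1 | b
  T0 -> a
  T1 -> b
  X2 -> S T0

CYK table (by increasing span):
  [0..0]={T0}  "a"  orig:{}
  [1..1]={T0}  "a"  orig:{}
  [2..2]={T0}  "a"  orig:{}
  [0..1]=∅  "aa"
  [1..2]=∅  "aa"
  [0..2]=∅  "aaa"

S ∉ T[0,2] ⇒ NO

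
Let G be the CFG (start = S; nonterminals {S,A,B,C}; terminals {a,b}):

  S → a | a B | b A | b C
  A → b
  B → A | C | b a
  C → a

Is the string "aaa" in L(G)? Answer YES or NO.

Convert to CNF:
  S -> T0 A | T0 C | T1 B | a
  A -> b
  B -> T0 T1 | a | b
  C -> a
  T0 -> b
  T1 -> a

Fill CYK table bottom-up:
  T[0,0] 'a' = {B,C,S,T1}  orig:{B,C,S}
  T[1,1] 'a' = {B,C,S,T1}  orig:{B,C,S}
  T[2,2] 'a' = {B,C,S,T1}  orig:{B,C,S}
  T[0,1] 'aa' = {S}
  T[1,2] 'aa' = {S}
  T[0,2] 'aaa' = ∅

S ∉ T[0,2] ⇒ NO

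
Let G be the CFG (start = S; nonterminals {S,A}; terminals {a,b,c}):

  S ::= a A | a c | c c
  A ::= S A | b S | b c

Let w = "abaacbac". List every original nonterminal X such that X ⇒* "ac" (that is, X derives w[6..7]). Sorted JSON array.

CNF form of G:
  S -> T1 T1 | T2 A | T2 T1
  A -> S A | T0 S | T0 T1
  T0 -> b
  T1 -> c
  T2 -> a

CYK fill — only the sub-triangle for w[6..7]:
  T[6,6] 'a' = {T2}  orig:{}
  T[7,7] 'c' = {T1}  orig:{}
  T[6,7] 'ac' = {S}

Original NTs in T[6,7] deriving "ac": ["S"]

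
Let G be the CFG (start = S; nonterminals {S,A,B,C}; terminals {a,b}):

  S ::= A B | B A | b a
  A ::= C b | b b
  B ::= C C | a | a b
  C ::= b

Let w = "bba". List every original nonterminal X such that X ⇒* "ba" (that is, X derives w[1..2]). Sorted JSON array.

CNF form of G:
  S -> A B | B A | T0 T1
  A -> C T0 | T0 T0
  B -> C C | T1 T0 | a
  C -> b
  T0 -> b
  T1 -> a

CYK fill, restricted to cells inside w[1..2]:
  [1..1]={C,T0}  "b"  orig:{C}
  [2..2]={B,T1}  "a"  orig:{B}
  [1..2]={S}  "ba"

Original NTs in T[1,2] deriving "ba": ["S"]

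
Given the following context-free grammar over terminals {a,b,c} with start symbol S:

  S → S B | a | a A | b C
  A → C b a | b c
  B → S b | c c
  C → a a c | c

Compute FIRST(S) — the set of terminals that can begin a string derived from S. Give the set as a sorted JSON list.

FIRST sets, iterate to fixpoint:
iter 1:
  A via A→b c: +{b}
  B via B→c c: +{c}
  C via C→a a c: +{a}
  C via C→c: +{c}
  S via S→a: +{a}
  S via S→b C: +{b}
  FIRST[S]={a,b}  FIRST[A]={b}  FIRST[B]={c}  FIRST[C]={a,c}
iter 2:
  A via A→C b a: +{a,c}
  B via B→S b: +{a,b}
  FIRST[S]={a,b}  FIRST[A]={a,b,c}  FIRST[B]={a,b,c}  FIRST[C]={a,c}
iter 3: done
  FIRST[S]={a,b}  FIRST[A]={a,b,c}  FIRST[B]={a,b,c}  FIRST[C]={a,c}

FIRST(S) = ["a", "b"]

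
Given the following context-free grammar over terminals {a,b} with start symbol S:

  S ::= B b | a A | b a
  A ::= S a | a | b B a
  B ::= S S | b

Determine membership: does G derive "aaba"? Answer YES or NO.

Convert to CNF:
  S -> B T1 | T0 A | T1 T0
  A -> S T0 | T1 X2 | a
  B -> S S | b
  T0 -> a
  T1 -> b
  X2 -> B T0

CYK fill:
  T[0,0] 'a' = {A,T0}  orig:{A}
  T[1,1] 'a' = {A,T0}  orig:{A}
  T[2,2] 'b' = {B,T1}  orig:{B}
  T[3,3] 'a' = {A,T0}  orig:{A}
  T[0,1] 'aa' = {S}
  T[1,2] 'ab' = ∅
  T[2,3] 'ba' = {S,X2}  orig:{S}
  T[0,2] 'aab' = ∅
  T[1,3] 'aba' = ∅
  T[0,3] 'aaba' = {B}

S ∉ T[0,3] ⇒ NO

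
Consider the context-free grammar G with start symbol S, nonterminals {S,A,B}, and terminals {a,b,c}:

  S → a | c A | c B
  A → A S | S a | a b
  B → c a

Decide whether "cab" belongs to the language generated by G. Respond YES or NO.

Convert to CNF:
  S -> T2 A | T2 B | a
  A -> A S | S T0 | T0 T1
  B -> T2 T0
  T0 -> a
  T1 -> b
  T2 -> c

CYK table (by increasing span):
  T[0,0] 'c' = {T2}  orig:{}
  T[1,1] 'a' = {S,T0}  orig:{S}
  T[2,2] 'b' = {T1}  orig:{}
  T[0,1] 'ca' = {B}
  T[1,2] 'ab' = {A}
  T[0,2] 'cab' = {S}

S ∈ T[0,2] ⇒ YES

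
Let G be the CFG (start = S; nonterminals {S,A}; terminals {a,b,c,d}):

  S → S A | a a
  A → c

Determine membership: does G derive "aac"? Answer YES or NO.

Convert to CNF:
  S -> S A | T0 T0
  A -> c
  T0 -> a

CYK table (by increasing span):
  T[0,0] 'a' = {T0}  orig:{}
  T[1,1] 'a' = {T0}  orig:{}
  T[2,2] 'c' = {A}
  T[0,1] 'aa' = {S}
  T[1,2] 'ac' = ∅
  T[0,2] 'aac' = {S}

S ∈ T[0,2] ⇒ YES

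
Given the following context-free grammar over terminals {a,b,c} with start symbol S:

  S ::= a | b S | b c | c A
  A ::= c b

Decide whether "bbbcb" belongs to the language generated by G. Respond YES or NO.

Convert to CNF:
  S -> T0 A | T1 S | T1 T0 | a
  A -> T0 T1
  T0 -> c
  T1 -> b

CYK fill:
  cell(0,0) b: {T1}  orig:{}
  cell(1,1) b: {T1}  orig:{}
  cell(2,2) b: {T1}  orig:{}
  cell(3,3) c: {T0}  orig:{}
  cell(4,4) b: {T1}  orig:{}
  cell(0,1) bb: ∅
  cell(1,2) bb: ∅
  cell(2,3) bc: {S}
  cell(3,4) cb: {A}
  cell(0,2) bbb: ∅
  cell(1,3) bbc: {S}
  cell(2,4) bcb: ∅
  cell(0,3) bbbc: {S}
  cell(1,4) bbcb: ∅
  cell(0,4) bbbcb: ∅

S ∉ T[0,4] ⇒ NO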